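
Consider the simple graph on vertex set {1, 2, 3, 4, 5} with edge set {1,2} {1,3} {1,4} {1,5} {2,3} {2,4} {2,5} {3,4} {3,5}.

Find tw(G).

A width-3 tree decomposition is:
Bags: B1 = {1, 2, 3, 5}  B2 = {1, 2, 3, 4}
Tree: B1–B2
Every bag has size at most 4, so the width is 4 − 1 = 3 and tw(G) ≤ 3. Conversely, {1, 2, 3, 4} is a clique of size 4, and the vertices of any clique must share a bag in every tree decomposition; so some bag has ≥ 4 vertices and tw(G) ≥ 3. Combining the bounds, tw(G) = 3.

3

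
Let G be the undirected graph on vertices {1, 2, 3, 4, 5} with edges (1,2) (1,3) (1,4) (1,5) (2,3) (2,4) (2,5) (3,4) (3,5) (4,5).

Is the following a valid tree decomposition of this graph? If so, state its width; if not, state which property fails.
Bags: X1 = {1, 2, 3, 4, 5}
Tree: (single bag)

Yes; width 4.

Checking the three conditions: (i) the bags cover all of {1, 2, 3, 4, 5}; (ii) for each edge, some bag contains both endpoints; (iii) the bags containing any fixed vertex form a subtree. All hold, so the decomposition is valid with width 5 − 1 = 4.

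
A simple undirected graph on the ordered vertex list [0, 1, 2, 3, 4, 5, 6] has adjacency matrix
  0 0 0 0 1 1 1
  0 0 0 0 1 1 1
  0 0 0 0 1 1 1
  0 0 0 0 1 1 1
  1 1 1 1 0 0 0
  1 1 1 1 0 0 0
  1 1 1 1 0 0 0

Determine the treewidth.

3

A width-3 tree decomposition is:
Bags: B1 = {1, 4, 5, 6}  B2 = {3, 4, 5, 6}  B3 = {2, 4, 5, 6}  B4 = {0, 4, 5, 6}
Tree: B1–B2, B2–B3, B3–B4
Each bag holds 4 vertices, so the decomposition has width 3, which upper-bounds the treewidth. For the lower bound: the 4 vertex sets {1,6}, {3,4}, {5}, {2} are disjoint, each induces a connected subgraph, and every pair is joined by at least one edge of G. Contracting each set to a single vertex therefore yields K_{4} as a minor, and since treewidth is minor-monotone, tw(G) ≥ tw(K_{4}) = 3. Combining the bounds, tw(G) = 3.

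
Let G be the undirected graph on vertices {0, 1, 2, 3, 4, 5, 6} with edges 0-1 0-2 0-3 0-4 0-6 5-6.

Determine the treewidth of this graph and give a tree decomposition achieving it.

The largest bag has 2 vertices, giving width 1; this decomposition certifies tw(G) ≤ 1. Any graph with an edge has treewidth ≥ 1, and G has the edge 0–6. Hence tw(G) = 1 exactly.

Treewidth 1.
One such decomposition:
Bags: B1 = {0, 6}  B2 = {0, 2}  B3 = {0, 4}  B4 = {5, 6}  B5 = {0, 3}  B6 = {0, 1}
Tree: B1–B2, B2–B3, B1–B4, B1–B5, B3–B6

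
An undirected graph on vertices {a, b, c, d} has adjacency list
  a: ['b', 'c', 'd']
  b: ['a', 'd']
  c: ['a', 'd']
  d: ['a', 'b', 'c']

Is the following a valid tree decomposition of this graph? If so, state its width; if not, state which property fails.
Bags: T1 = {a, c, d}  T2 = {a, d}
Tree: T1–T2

No — vertex b appears in no bag.

A tree decomposition must satisfy three properties: every vertex lies in some bag; for every edge, both endpoints lie together in some bag; and for every vertex, the bags containing it form a connected subtree. Here vertex b appears in no bag, so the decomposition is invalid.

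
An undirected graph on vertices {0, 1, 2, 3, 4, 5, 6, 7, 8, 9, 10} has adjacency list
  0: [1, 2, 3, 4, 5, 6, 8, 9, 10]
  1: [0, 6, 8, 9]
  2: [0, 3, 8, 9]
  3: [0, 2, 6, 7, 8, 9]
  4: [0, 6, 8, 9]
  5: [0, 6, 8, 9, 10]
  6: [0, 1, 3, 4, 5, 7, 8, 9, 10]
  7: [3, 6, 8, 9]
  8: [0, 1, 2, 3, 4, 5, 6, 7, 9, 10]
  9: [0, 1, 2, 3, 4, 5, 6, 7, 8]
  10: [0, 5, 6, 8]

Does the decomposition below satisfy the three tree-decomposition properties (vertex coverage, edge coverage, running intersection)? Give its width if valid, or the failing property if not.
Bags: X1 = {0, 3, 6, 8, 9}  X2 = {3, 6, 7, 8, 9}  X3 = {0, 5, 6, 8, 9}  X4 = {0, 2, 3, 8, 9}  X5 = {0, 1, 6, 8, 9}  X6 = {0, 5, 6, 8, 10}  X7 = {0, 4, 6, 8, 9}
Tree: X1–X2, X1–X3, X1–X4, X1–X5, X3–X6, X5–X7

Vertex coverage: the bags together contain {0, 1, 2, 3, 4, 5, 6, 7, 8, 9, 10}, the full vertex set. Edge coverage: each edge of G has both endpoints in at least one bag. Running intersection: for every vertex, the bags containing it form a connected subtree. All three properties hold, so this is a valid tree decomposition of width max|bag| − 1 = 4, and hence tw(G) ≤ 4.

Yes; width 4.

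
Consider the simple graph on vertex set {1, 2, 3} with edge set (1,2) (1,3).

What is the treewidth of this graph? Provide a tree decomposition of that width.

The largest bag has 2 vertices, giving width 1; this decomposition certifies tw(G) ≤ 1. Since G has at least one edge (e.g. 2–1), it is not an edgeless graph, so tw(G) ≥ 1. Combining the bounds, tw(G) = 1.

Treewidth 1.
Bags: B1 = {1, 2}  B2 = {1, 3}
Tree: B1–B2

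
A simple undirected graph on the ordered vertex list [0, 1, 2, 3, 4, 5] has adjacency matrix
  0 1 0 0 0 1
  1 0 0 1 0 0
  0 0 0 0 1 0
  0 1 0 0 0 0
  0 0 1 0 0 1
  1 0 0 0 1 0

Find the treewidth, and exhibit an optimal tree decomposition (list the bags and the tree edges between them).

Treewidth 1.
Bags: B1 = {2, 4}  B2 = {4, 5}  B3 = {0, 5}  B4 = {0, 1}  B5 = {1, 3}
Tree: B1–B2, B2–B3, B3–B4, B4–B5

The largest bag has 2 vertices, giving width 1; this decomposition certifies tw(G) ≤ 1. G has an edge, so its treewidth is at least 1. Combining the bounds, tw(G) = 1.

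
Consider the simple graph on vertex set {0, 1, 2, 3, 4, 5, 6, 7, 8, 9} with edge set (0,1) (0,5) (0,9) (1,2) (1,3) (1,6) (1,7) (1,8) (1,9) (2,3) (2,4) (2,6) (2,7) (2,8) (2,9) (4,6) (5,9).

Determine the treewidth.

2

A width-2 tree decomposition is:
Bags: B1 = {1, 2, 9}  B2 = {1, 2, 7}  B3 = {0, 1, 9}  B4 = {0, 5, 9}  B5 = {1, 2, 6}  B6 = {1, 2, 3}  B7 = {1, 2, 8}  B8 = {2, 4, 6}
Tree: B1–B2, B1–B3, B3–B4, B1–B5, B1–B6, B5–B7, B5–B8
Each bag holds 3 vertices, so the decomposition has width 2, which upper-bounds the treewidth. For the lower bound, the 3 vertices {0, 1, 9} are pairwise adjacent, and any tree decomposition puts a clique entirely inside one bag — forcing width ≥ 2. Combining the bounds, tw(G) = 2.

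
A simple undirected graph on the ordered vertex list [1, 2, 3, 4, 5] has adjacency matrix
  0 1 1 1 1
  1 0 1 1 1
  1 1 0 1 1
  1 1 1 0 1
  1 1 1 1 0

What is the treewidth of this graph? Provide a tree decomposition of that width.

Treewidth 4.
One optimal decomposition is:
Bags: B1 = {1, 2, 3, 4, 5}
Tree: (single bag)

With just one bag of size 5, the width is 5 − 1 = 4, so tw(G) ≤ 4. For the lower bound, the 5 vertices {1, 2, 3, 4, 5} are pairwise adjacent, and any tree decomposition puts a clique entirely inside one bag — forcing width ≥ 4. Hence tw(G) = 4 exactly.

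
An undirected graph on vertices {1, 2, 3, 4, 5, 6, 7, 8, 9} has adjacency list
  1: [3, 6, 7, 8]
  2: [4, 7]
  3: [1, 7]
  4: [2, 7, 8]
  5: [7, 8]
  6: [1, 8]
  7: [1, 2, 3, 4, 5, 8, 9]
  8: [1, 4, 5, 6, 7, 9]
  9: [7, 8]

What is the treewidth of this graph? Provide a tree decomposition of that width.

Treewidth 2.
Bags: B1 = {4, 7, 8}  B2 = {1, 7, 8}  B3 = {1, 6, 8}  B4 = {7, 8, 9}  B5 = {1, 3, 7}  B6 = {5, 7, 8}  B7 = {2, 4, 7}
Tree: B1–B2, B2–B3, B2–B4, B2–B5, B4–B6, B1–B7

Each bag holds 3 vertices, so the decomposition has width 2, which upper-bounds the treewidth. Conversely, {1, 6, 8} is a clique of size 3, and the vertices of any clique must share a bag in every tree decomposition; so some bag has ≥ 3 vertices and tw(G) ≥ 2. Hence tw(G) = 2 exactly.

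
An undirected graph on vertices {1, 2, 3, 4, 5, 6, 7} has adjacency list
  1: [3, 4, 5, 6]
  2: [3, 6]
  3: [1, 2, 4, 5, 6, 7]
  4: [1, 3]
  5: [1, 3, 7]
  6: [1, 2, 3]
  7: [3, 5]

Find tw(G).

A width-2 tree decomposition is:
Bags: B1 = {1, 3, 4}  B2 = {1, 3, 6}  B3 = {2, 3, 6}  B4 = {1, 3, 5}  B5 = {3, 5, 7}
Tree: B1–B2, B2–B3, B2–B4, B4–B5
The largest bag has 3 vertices, giving width 2; this decomposition certifies tw(G) ≤ 2. For the lower bound, the 3 vertices {1, 3, 4} are pairwise adjacent, and any tree decomposition puts a clique entirely inside one bag — forcing width ≥ 2. Combining the bounds, tw(G) = 2.

2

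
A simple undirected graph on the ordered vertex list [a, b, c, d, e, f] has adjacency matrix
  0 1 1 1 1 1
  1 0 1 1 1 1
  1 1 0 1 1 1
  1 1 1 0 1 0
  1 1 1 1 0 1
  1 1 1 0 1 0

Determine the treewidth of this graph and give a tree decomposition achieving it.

Treewidth 4.
Bags: B1 = {a, b, c, d, e}  B2 = {a, b, c, e, f}
Tree: B1–B2

The largest bag has 5 vertices, giving width 4; this decomposition certifies tw(G) ≤ 4. Conversely, {a, b, c, d, e} is a clique of size 5, and the vertices of any clique must share a bag in every tree decomposition; so some bag has ≥ 5 vertices and tw(G) ≥ 4. Therefore the treewidth is 4.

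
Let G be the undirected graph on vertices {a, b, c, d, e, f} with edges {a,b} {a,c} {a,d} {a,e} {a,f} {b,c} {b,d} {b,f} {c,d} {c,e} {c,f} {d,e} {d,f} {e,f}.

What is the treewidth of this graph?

A width-4 tree decomposition is:
Bags: B1 = {a, c, d, e, f}  B2 = {a, b, c, d, f}
Tree: B1–B2
Every bag has size at most 5, so the width is 5 − 1 = 4 and tw(G) ≤ 4. For the lower bound, the 5 vertices {a, c, d, e, f} are pairwise adjacent, and any tree decomposition puts a clique entirely inside one bag — forcing width ≥ 4. Combining the bounds, tw(G) = 4.

4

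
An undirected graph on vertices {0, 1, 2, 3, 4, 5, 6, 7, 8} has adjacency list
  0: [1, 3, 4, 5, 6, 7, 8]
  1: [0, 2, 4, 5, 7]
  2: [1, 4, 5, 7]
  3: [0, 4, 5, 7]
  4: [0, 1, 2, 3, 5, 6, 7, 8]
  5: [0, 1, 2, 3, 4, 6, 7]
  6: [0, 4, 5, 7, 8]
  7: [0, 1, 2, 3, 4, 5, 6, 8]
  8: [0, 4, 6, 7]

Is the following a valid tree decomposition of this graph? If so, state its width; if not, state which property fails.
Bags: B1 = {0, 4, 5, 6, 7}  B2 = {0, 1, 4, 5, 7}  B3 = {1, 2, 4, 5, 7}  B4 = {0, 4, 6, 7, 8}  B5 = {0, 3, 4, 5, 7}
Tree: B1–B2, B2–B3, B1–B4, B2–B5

Vertex coverage: the bags together contain {0, 1, 2, 3, 4, 5, 6, 7, 8}, the full vertex set. Edge coverage: each edge of G has both endpoints in at least one bag. Running intersection: for every vertex, the bags containing it form a connected subtree. All three properties hold, so this is a valid tree decomposition of width max|bag| − 1 = 4, and hence tw(G) ≤ 4.

Yes; width 4.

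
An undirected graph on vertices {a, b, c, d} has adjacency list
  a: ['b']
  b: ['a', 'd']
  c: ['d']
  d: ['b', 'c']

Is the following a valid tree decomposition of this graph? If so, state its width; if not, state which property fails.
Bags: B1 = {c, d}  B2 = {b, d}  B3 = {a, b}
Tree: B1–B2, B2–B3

Checking the three conditions: (i) the bags cover all of {a, b, c, d}; (ii) for each edge, some bag contains both endpoints; (iii) the bags containing any fixed vertex form a subtree. All hold, so the decomposition is valid with width 2 − 1 = 1.

Yes; width 1.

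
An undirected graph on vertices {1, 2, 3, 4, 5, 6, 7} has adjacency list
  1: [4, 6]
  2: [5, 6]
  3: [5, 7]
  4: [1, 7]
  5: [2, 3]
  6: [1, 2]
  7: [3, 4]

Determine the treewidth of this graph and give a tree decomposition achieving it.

Treewidth 2.
One such decomposition:
Bags: B1 = {1, 4, 6}  B2 = {4, 6, 7}  B3 = {3, 6, 7}  B4 = {3, 5, 6}  B5 = {2, 5, 6}
Tree: B1–B2, B2–B3, B3–B4, B4–B5

Each bag holds 3 vertices, so the decomposition has width 2, which upper-bounds the treewidth. For the lower bound, G contains the cycle 6–1–4–7–3–5–2–6, so G is not a forest; only forests have treewidth ≤ 1, hence tw(G) ≥ 2. The upper and lower bounds meet at 2, so that is the treewidth.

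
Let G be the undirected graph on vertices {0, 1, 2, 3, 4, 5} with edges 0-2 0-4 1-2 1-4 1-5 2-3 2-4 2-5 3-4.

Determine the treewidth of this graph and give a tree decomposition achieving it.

Treewidth 2.
One such decomposition:
Bags: B1 = {1, 2, 4}  B2 = {2, 3, 4}  B3 = {1, 2, 5}  B4 = {0, 2, 4}
Tree: B1–B2, B1–B3, B2–B4

Every bag has size at most 3, so the width is 3 − 1 = 2 and tw(G) ≤ 2. On the other hand G contains the 3-clique {0, 2, 4}. A clique must lie in a single bag of any decomposition, so no decomposition can have width below 2. Therefore the treewidth is 2.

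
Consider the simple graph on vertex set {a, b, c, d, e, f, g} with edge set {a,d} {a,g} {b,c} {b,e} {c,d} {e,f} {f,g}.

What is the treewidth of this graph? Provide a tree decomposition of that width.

Treewidth 2.
One optimal decomposition is:
Bags: B1 = {b, c, e}  B2 = {c, e, f}  B3 = {c, f, g}  B4 = {a, c, g}  B5 = {a, c, d}
Tree: B1–B2, B2–B3, B3–B4, B4–B5

The largest bag has 3 vertices, giving width 2; this decomposition certifies tw(G) ≤ 2. For the lower bound, G contains the cycle c–b–e–f–g–a–d–c, so G is not a forest; only forests have treewidth ≤ 1, hence tw(G) ≥ 2. The upper and lower bounds meet at 2, so that is the treewidth.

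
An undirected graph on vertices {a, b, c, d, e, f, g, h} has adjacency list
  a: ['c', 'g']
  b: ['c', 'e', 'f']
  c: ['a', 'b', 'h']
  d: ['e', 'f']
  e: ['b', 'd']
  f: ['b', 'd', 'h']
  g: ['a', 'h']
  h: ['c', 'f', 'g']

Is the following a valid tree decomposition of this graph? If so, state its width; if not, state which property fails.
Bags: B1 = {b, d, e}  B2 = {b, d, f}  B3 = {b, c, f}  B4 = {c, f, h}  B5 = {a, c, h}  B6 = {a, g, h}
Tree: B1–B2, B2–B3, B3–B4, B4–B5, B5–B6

Yes; width 2.

Vertex coverage: the bags together contain {a, b, c, d, e, f, g, h}, the full vertex set. Edge coverage: each edge of G has both endpoints in at least one bag. Running intersection: for every vertex, the bags containing it form a connected subtree. All three properties hold, so this is a valid tree decomposition of width max|bag| − 1 = 2, and hence tw(G) ≤ 2.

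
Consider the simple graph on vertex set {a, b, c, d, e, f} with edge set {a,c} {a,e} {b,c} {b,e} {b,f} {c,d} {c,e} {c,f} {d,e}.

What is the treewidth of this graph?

A width-2 tree decomposition is:
Bags: B1 = {b, c, e}  B2 = {a, c, e}  B3 = {b, c, f}  B4 = {c, d, e}
Tree: B1–B2, B1–B3, B2–B4
Each bag holds 3 vertices, so the decomposition has width 2, which upper-bounds the treewidth. On the other hand G contains the 3-clique {c, d, e}. A clique must lie in a single bag of any decomposition, so no decomposition can have width below 2. The upper and lower bounds meet at 2, so that is the treewidth.

2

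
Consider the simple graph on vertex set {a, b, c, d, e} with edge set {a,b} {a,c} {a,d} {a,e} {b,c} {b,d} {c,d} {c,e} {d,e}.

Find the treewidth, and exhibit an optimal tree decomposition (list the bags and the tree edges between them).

Treewidth 3.
One optimal decomposition is:
Bags: B1 = {a, c, d, e}  B2 = {a, b, c, d}
Tree: B1–B2

Each bag holds 4 vertices, so the decomposition has width 3, which upper-bounds the treewidth. For the lower bound, the 4 vertices {a, c, d, e} are pairwise adjacent, and any tree decomposition puts a clique entirely inside one bag — forcing width ≥ 3. Hence tw(G) = 3 exactly.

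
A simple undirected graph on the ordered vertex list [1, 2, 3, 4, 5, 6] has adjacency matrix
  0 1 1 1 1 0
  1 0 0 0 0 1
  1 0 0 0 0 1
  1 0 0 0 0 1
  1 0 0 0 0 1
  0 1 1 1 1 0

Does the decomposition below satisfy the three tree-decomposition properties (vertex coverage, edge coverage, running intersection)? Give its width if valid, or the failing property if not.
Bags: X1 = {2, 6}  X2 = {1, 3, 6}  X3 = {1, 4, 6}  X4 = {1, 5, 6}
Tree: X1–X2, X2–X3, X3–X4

No — edge (1,2) lies in no bag.

A tree decomposition must satisfy three properties: every vertex lies in some bag; for every edge, both endpoints lie together in some bag; and for every vertex, the bags containing it form a connected subtree. Here edge (1,2) lies in no bag, so the decomposition is invalid.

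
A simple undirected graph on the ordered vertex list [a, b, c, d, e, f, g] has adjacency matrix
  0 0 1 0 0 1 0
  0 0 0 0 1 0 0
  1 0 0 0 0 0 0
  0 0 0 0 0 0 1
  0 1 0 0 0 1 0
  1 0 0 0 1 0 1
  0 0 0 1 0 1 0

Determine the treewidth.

A width-1 tree decomposition is:
Bags: B1 = {f, g}  B2 = {a, f}  B3 = {d, g}  B4 = {e, f}  B5 = {a, c}  B6 = {b, e}
Tree: B1–B2, B1–B3, B1–B4, B2–B5, B4–B6
The largest bag has 2 vertices, giving width 1; this decomposition certifies tw(G) ≤ 1. Since G has at least one edge (e.g. f–g), it is not an edgeless graph, so tw(G) ≥ 1. Therefore the treewidth is 1.

1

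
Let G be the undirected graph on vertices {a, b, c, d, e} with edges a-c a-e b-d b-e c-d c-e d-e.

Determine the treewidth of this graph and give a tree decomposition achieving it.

Each bag holds 3 vertices, so the decomposition has width 2, which upper-bounds the treewidth. Conversely, {c, d, e} is a clique of size 3, and the vertices of any clique must share a bag in every tree decomposition; so some bag has ≥ 3 vertices and tw(G) ≥ 2. Therefore the treewidth is 2.

Treewidth 2.
One optimal decomposition is:
Bags: B1 = {c, d, e}  B2 = {a, c, e}  B3 = {b, d, e}
Tree: B1–B2, B1–B3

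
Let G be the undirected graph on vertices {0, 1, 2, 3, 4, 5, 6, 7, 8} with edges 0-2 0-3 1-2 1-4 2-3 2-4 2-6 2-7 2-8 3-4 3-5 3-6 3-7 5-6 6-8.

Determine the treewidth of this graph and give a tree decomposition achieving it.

Each bag holds 3 vertices, so the decomposition has width 2, which upper-bounds the treewidth. On the other hand G contains the 3-clique {2, 6, 8}. A clique must lie in a single bag of any decomposition, so no decomposition can have width below 2. Combining the bounds, tw(G) = 2.

Treewidth 2.
Bags: B1 = {2, 3, 6}  B2 = {2, 6, 8}  B3 = {2, 3, 4}  B4 = {2, 3, 7}  B5 = {1, 2, 4}  B6 = {3, 5, 6}  B7 = {0, 2, 3}
Tree: B1–B2, B1–B3, B1–B4, B3–B5, B1–B6, B3–B7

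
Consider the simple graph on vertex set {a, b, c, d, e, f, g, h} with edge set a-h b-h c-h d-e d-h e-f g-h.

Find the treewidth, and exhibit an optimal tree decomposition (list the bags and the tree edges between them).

Every bag has size at most 2, so the width is 2 − 1 = 1 and tw(G) ≤ 1. Since G has at least one edge (e.g. h–c), it is not an edgeless graph, so tw(G) ≥ 1. The upper and lower bounds meet at 1, so that is the treewidth.

Treewidth 1.
One optimal decomposition is:
Bags: B1 = {c, h}  B2 = {d, h}  B3 = {g, h}  B4 = {b, h}  B5 = {d, e}  B6 = {a, h}  B7 = {e, f}
Tree: B1–B2, B1–B3, B2–B4, B2–B5, B1–B6, B5–B7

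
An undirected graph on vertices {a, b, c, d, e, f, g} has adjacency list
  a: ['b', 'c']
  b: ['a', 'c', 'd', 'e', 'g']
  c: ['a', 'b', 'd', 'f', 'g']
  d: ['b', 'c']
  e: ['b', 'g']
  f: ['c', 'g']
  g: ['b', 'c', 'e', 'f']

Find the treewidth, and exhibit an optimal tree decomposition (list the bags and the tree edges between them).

Every bag has size at most 3, so the width is 3 − 1 = 2 and tw(G) ≤ 2. On the other hand G contains the 3-clique {b, e, g}. A clique must lie in a single bag of any decomposition, so no decomposition can have width below 2. Hence tw(G) = 2 exactly.

Treewidth 2.
One such decomposition:
Bags: B1 = {a, b, c}  B2 = {b, c, g}  B3 = {b, e, g}  B4 = {b, c, d}  B5 = {c, f, g}
Tree: B1–B2, B2–B3, B1–B4, B2–B5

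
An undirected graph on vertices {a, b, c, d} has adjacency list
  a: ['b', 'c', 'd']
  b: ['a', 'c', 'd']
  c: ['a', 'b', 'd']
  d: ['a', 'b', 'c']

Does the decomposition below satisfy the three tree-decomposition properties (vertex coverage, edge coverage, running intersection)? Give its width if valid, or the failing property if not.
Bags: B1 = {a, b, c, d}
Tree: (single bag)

Yes; width 3.

Vertex coverage: the bags together contain {a, b, c, d}, the full vertex set. Edge coverage: each edge of G has both endpoints in at least one bag. Running intersection: for every vertex, the bags containing it form a connected subtree. All three properties hold, so this is a valid tree decomposition of width max|bag| − 1 = 3, and hence tw(G) ≤ 3.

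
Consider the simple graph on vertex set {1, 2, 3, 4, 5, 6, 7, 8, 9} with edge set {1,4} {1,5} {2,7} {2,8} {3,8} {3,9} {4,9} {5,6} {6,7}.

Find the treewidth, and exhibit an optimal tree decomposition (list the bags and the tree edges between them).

Treewidth 2.
Bags: B1 = {1, 4, 9}  B2 = {1, 3, 9}  B3 = {1, 3, 8}  B4 = {1, 2, 8}  B5 = {1, 2, 7}  B6 = {1, 6, 7}  B7 = {1, 5, 6}
Tree: B1–B2, B2–B3, B3–B4, B4–B5, B5–B6, B6–B7

Every bag has size at most 3, so the width is 3 − 1 = 2 and tw(G) ≤ 2. For the lower bound, G contains the cycle 1–4–9–3–8–2–7–6–5–1, so G is not a forest; only forests have treewidth ≤ 1, hence tw(G) ≥ 2. Hence tw(G) = 2 exactly.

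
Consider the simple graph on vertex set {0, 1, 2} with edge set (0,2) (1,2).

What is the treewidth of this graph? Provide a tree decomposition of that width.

Treewidth 1.
Bags: B1 = {1, 2}  B2 = {0, 2}
Tree: B1–B2

Each bag holds 2 vertices, so the decomposition has width 1, which upper-bounds the treewidth. G has an edge, so its treewidth is at least 1. Therefore the treewidth is 1.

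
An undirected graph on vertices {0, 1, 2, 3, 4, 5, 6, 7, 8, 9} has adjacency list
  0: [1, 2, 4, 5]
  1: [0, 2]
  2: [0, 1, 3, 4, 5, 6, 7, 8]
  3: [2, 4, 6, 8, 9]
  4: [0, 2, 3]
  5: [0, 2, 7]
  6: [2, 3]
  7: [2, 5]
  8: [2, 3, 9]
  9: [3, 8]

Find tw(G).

A width-2 tree decomposition is:
Bags: B1 = {0, 2, 5}  B2 = {0, 2, 4}  B3 = {2, 3, 4}  B4 = {0, 1, 2}  B5 = {2, 5, 7}  B6 = {2, 3, 8}  B7 = {2, 3, 6}  B8 = {3, 8, 9}
Tree: B1–B2, B2–B3, B1–B4, B1–B5, B3–B6, B3–B7, B6–B8
Every bag has size at most 3, so the width is 3 − 1 = 2 and tw(G) ≤ 2. Conversely, {3, 8, 9} is a clique of size 3, and the vertices of any clique must share a bag in every tree decomposition; so some bag has ≥ 3 vertices and tw(G) ≥ 2. Hence tw(G) = 2 exactly.

2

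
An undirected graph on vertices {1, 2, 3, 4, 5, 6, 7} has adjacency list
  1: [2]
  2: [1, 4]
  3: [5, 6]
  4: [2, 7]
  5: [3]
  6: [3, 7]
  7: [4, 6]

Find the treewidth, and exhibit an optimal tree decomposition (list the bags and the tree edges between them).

Each bag holds 2 vertices, so the decomposition has width 1, which upper-bounds the treewidth. G has an edge, so its treewidth is at least 1. Therefore the treewidth is 1.

Treewidth 1.
One optimal decomposition is:
Bags: B1 = {1, 2}  B2 = {2, 4}  B3 = {4, 7}  B4 = {6, 7}  B5 = {3, 6}  B6 = {3, 5}
Tree: B1–B2, B2–B3, B3–B4, B4–B5, B5–B6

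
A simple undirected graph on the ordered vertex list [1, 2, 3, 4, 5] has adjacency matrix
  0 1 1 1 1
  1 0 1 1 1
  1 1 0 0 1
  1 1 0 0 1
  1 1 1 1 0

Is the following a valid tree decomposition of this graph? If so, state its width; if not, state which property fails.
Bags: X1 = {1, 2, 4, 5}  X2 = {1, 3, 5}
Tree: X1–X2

A tree decomposition must satisfy three properties: every vertex lies in some bag; for every edge, both endpoints lie together in some bag; and for every vertex, the bags containing it form a connected subtree. Here edge (2,3) lies in no bag, so the decomposition is invalid.

No — edge (2,3) lies in no bag.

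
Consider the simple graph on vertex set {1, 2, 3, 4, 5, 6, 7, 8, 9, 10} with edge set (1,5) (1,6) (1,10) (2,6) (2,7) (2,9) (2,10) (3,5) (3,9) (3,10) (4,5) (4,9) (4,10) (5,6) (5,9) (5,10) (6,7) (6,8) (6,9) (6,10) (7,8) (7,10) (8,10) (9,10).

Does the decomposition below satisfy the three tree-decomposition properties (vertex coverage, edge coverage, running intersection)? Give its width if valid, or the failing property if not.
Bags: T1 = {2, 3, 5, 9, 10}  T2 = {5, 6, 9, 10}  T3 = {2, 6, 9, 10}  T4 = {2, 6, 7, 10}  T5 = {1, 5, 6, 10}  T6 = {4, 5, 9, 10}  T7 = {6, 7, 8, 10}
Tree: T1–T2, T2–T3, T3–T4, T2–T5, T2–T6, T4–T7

No — bags containing vertex 2 are not connected in the tree.

A tree decomposition must satisfy three properties: every vertex lies in some bag; for every edge, both endpoints lie together in some bag; and for every vertex, the bags containing it form a connected subtree. Here bags containing vertex 2 are not connected in the tree, so the decomposition is invalid.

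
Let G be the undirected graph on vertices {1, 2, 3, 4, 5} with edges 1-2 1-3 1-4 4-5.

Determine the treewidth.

A width-1 tree decomposition is:
Bags: B1 = {1, 3}  B2 = {1, 4}  B3 = {4, 5}  B4 = {1, 2}
Tree: B1–B2, B2–B3, B2–B4
Every bag has size at most 2, so the width is 2 − 1 = 1 and tw(G) ≤ 1. G has an edge, so its treewidth is at least 1. The upper and lower bounds meet at 1, so that is the treewidth.

1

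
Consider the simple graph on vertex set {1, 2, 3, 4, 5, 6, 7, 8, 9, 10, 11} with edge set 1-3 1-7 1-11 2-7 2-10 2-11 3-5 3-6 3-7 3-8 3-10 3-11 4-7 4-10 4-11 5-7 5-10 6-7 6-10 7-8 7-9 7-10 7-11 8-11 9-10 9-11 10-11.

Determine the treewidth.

3

A width-3 tree decomposition is:
Bags: B1 = {3, 7, 10, 11}  B2 = {3, 6, 7, 10}  B3 = {3, 5, 7, 10}  B4 = {2, 7, 10, 11}  B5 = {3, 7, 8, 11}  B6 = {1, 3, 7, 11}  B7 = {4, 7, 10, 11}  B8 = {7, 9, 10, 11}
Tree: B1–B2, B2–B3, B1–B4, B1–B5, B1–B6, B1–B7, B4–B8
Every bag has size at most 4, so the width is 4 − 1 = 3 and tw(G) ≤ 3. On the other hand G contains the 4-clique {3, 7, 8, 11}. A clique must lie in a single bag of any decomposition, so no decomposition can have width below 3. Combining the bounds, tw(G) = 3.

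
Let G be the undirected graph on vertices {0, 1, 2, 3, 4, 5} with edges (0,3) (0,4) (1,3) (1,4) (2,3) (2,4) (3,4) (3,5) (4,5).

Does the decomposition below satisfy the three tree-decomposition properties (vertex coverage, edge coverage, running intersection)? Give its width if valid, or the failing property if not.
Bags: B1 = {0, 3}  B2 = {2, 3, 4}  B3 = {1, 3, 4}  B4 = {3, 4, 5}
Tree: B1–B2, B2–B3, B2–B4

A tree decomposition must satisfy three properties: every vertex lies in some bag; for every edge, both endpoints lie together in some bag; and for every vertex, the bags containing it form a connected subtree. Here edge (4,0) lies in no bag, so the decomposition is invalid.

No — edge (4,0) lies in no bag.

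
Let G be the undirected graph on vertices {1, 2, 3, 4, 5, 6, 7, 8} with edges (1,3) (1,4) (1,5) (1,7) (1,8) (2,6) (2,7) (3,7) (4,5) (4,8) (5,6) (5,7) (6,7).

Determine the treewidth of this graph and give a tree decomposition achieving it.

Treewidth 2.
One such decomposition:
Bags: B1 = {1, 3, 7}  B2 = {1, 5, 7}  B3 = {5, 6, 7}  B4 = {1, 4, 5}  B5 = {1, 4, 8}  B6 = {2, 6, 7}
Tree: B1–B2, B2–B3, B2–B4, B4–B5, B3–B6

The largest bag has 3 vertices, giving width 2; this decomposition certifies tw(G) ≤ 2. Conversely, {1, 3, 7} is a clique of size 3, and the vertices of any clique must share a bag in every tree decomposition; so some bag has ≥ 3 vertices and tw(G) ≥ 2. Therefore the treewidth is 2.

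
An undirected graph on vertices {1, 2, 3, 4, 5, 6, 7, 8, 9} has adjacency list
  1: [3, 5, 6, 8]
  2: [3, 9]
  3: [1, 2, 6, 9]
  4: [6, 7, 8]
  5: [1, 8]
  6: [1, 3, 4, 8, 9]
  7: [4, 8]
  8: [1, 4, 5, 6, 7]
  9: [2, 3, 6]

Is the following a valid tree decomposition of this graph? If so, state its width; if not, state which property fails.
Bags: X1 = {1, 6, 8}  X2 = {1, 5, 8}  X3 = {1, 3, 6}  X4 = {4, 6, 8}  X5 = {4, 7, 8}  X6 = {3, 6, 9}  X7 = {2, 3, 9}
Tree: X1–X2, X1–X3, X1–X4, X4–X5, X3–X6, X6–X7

Checking the three conditions: (i) the bags cover all of {1, 2, 3, 4, 5, 6, 7, 8, 9}; (ii) for each edge, some bag contains both endpoints; (iii) the bags containing any fixed vertex form a subtree. All hold, so the decomposition is valid with width 3 − 1 = 2.

Yes; width 2.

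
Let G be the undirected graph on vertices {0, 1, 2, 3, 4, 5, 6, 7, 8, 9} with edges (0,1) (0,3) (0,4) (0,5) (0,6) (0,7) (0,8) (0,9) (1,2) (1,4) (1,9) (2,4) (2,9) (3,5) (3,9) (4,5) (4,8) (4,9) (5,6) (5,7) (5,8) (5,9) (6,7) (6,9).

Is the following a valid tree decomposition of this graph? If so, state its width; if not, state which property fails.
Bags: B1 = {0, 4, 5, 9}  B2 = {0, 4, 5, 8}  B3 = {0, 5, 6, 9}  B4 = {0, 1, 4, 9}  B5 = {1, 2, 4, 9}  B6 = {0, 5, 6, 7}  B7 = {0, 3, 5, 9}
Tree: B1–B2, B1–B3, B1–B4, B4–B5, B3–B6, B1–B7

Every vertex of G appears in some bag (union = {0, 1, 2, 3, 4, 5, 6, 7, 8, 9}); every edge is covered by a bag; and for each vertex v the set of bags containing v is connected in the bag tree. The decomposition is therefore valid. The largest bag has 4 vertices, so the width is 3.

Yes; width 3.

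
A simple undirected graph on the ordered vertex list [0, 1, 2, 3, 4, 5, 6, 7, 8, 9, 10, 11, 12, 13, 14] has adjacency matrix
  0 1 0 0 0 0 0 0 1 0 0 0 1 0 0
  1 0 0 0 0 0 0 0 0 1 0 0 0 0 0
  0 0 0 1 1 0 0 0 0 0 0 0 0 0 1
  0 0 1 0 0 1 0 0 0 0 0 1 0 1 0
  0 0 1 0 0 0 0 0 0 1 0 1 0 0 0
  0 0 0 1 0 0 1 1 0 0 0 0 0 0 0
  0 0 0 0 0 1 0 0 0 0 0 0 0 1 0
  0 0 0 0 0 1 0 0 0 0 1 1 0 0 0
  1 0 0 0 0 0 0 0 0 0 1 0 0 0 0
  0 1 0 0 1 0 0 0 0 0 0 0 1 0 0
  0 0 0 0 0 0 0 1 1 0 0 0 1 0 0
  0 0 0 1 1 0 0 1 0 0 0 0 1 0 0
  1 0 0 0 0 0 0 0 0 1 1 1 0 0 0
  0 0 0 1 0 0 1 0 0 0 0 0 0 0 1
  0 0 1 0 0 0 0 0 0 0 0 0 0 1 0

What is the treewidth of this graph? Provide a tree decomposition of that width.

The largest bag has 4 vertices, giving width 3; this decomposition certifies tw(G) ≤ 3. For the lower bound: the 4 vertex sets {6,13,14}, {2}, {3}, {4,5,7,11} are disjoint, each induces a connected subgraph, and every pair is joined by at least one edge of G. Contracting each set to a single vertex therefore yields K_{4} as a minor, and since treewidth is minor-monotone, tw(G) ≥ tw(K_{4}) = 3. Combining the bounds, tw(G) = 3.

Treewidth 3.
One such decomposition:
Bags: B1 = {2, 6, 13, 14}  B2 = {2, 3, 6, 13}  B3 = {2, 3, 5, 6}  B4 = {2, 3, 4, 5}  B5 = {3, 4, 5, 11}  B6 = {4, 5, 7, 11}  B7 = {4, 7, 9, 11}  B8 = {7, 9, 11, 12}  B9 = {7, 9, 10, 12}  B10 = {1, 9, 10, 12}  B11 = {0, 1, 10, 12}  B12 = {0, 1, 8, 10}
Tree: B1–B2, B2–B3, B3–B4, B4–B5, B5–B6, B6–B7, B7–B8, B8–B9, B9–B10, B10–B11, B11–B12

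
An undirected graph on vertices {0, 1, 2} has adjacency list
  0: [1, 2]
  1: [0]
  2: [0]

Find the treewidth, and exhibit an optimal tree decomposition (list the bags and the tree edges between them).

The largest bag has 2 vertices, giving width 1; this decomposition certifies tw(G) ≤ 1. G has an edge, so its treewidth is at least 1. Hence tw(G) = 1 exactly.

Treewidth 1.
Bags: B1 = {0, 2}  B2 = {0, 1}
Tree: B1–B2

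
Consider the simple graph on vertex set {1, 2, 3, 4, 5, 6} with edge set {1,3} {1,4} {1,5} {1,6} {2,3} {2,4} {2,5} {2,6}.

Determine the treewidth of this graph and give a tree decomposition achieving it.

Treewidth 2.
Bags: B1 = {1, 2, 4}  B2 = {1, 2, 5}  B3 = {1, 2, 6}  B4 = {1, 2, 3}
Tree: B1–B2, B2–B3, B3–B4

The largest bag has 3 vertices, giving width 2; this decomposition certifies tw(G) ≤ 2. Since 4–1–5–2–4 is a cycle in G, G is not acyclic. Forests are exactly the graphs of treewidth ≤ 1, so tw(G) ≥ 2. Therefore the treewidth is 2.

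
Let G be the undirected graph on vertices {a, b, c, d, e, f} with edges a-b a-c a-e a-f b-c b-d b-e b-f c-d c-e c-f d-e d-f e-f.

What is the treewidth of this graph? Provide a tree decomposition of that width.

Every bag has size at most 5, so the width is 5 − 1 = 4 and tw(G) ≤ 4. Conversely, {b, c, d, e, f} is a clique of size 5, and the vertices of any clique must share a bag in every tree decomposition; so some bag has ≥ 5 vertices and tw(G) ≥ 4. The upper and lower bounds meet at 4, so that is the treewidth.

Treewidth 4.
Bags: B1 = {b, c, d, e, f}  B2 = {a, b, c, e, f}
Tree: B1–B2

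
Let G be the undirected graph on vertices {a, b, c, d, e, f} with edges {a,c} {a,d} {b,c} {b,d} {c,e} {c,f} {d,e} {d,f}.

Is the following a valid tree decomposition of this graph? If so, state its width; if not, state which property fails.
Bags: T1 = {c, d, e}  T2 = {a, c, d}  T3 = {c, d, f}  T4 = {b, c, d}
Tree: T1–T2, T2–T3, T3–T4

Checking the three conditions: (i) the bags cover all of {a, b, c, d, e, f}; (ii) for each edge, some bag contains both endpoints; (iii) the bags containing any fixed vertex form a subtree. All hold, so the decomposition is valid with width 3 − 1 = 2.

Yes; width 2.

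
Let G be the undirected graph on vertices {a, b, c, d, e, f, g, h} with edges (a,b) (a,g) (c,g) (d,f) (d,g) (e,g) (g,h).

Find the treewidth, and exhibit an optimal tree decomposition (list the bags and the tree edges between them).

The largest bag has 2 vertices, giving width 1; this decomposition certifies tw(G) ≤ 1. G has an edge, so its treewidth is at least 1. Combining the bounds, tw(G) = 1.

Treewidth 1.
Bags: B1 = {a, g}  B2 = {a, b}  B3 = {e, g}  B4 = {g, h}  B5 = {d, g}  B6 = {c, g}  B7 = {d, f}
Tree: B1–B2, B1–B3, B1–B4, B4–B5, B4–B6, B5–B7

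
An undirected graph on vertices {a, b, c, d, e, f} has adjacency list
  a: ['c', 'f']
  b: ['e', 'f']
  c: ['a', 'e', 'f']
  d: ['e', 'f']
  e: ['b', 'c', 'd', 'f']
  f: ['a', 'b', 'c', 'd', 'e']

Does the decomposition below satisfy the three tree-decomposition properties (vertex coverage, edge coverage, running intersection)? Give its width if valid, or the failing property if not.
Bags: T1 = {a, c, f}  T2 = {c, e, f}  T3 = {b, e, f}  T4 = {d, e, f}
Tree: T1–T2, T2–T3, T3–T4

Checking the three conditions: (i) the bags cover all of {a, b, c, d, e, f}; (ii) for each edge, some bag contains both endpoints; (iii) the bags containing any fixed vertex form a subtree. All hold, so the decomposition is valid with width 3 − 1 = 2.

Yes; width 2.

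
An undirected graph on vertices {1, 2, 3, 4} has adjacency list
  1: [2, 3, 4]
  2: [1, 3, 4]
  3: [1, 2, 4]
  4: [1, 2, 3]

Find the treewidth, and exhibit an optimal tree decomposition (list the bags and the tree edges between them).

With just one bag of size 4, the width is 4 − 1 = 3, so tw(G) ≤ 3. For the lower bound, the 4 vertices {1, 2, 3, 4} are pairwise adjacent, and any tree decomposition puts a clique entirely inside one bag — forcing width ≥ 3. Therefore the treewidth is 3.

Treewidth 3.
One such decomposition:
Bags: B1 = {1, 2, 3, 4}
Tree: (single bag)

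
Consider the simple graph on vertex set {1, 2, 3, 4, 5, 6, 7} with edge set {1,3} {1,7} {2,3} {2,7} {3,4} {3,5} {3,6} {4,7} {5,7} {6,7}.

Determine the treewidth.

2

A width-2 tree decomposition is:
Bags: B1 = {2, 3, 7}  B2 = {3, 6, 7}  B3 = {3, 4, 7}  B4 = {1, 3, 7}  B5 = {3, 5, 7}
Tree: B1–B2, B2–B3, B3–B4, B4–B5
Every bag has size at most 3, so the width is 3 − 1 = 2 and tw(G) ≤ 2. The edges 7–2–3–6–7 form a cycle, so G is not a tree and its treewidth is at least 2. Hence tw(G) = 2 exactly.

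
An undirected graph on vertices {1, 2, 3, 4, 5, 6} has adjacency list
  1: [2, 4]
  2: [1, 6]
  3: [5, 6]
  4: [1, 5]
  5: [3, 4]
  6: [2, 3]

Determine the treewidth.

2

A width-2 tree decomposition is:
Bags: B1 = {3, 4, 5}  B2 = {3, 4, 6}  B3 = {2, 4, 6}  B4 = {1, 2, 4}
Tree: B1–B2, B2–B3, B3–B4
Every bag has size at most 3, so the width is 3 − 1 = 2 and tw(G) ≤ 2. The edges 4–5–3–6–2–1–4 form a cycle, so G is not a tree and its treewidth is at least 2. Hence tw(G) = 2 exactly.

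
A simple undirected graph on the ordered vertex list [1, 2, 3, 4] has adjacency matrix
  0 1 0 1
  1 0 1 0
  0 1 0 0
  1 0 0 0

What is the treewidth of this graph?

A width-1 tree decomposition is:
Bags: B1 = {2, 3}  B2 = {1, 2}  B3 = {1, 4}
Tree: B1–B2, B2–B3
Each bag holds 2 vertices, so the decomposition has width 1, which upper-bounds the treewidth. G has an edge, so its treewidth is at least 1. The upper and lower bounds meet at 1, so that is the treewidth.

1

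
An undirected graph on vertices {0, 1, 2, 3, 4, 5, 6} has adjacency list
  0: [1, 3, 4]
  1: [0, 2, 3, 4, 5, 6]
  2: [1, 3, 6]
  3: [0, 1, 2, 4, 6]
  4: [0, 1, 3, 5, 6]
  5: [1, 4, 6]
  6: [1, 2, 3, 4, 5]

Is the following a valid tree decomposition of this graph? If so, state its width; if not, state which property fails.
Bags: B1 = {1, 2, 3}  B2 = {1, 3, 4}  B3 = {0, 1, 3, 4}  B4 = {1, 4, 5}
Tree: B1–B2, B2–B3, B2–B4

No — vertex 6 appears in no bag.

A tree decomposition must satisfy three properties: every vertex lies in some bag; for every edge, both endpoints lie together in some bag; and for every vertex, the bags containing it form a connected subtree. Here vertex 6 appears in no bag, so the decomposition is invalid.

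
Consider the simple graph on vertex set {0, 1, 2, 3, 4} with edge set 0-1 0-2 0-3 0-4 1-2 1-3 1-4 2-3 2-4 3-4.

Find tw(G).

4

A width-4 tree decomposition is:
Bags: B1 = {0, 1, 2, 3, 4}
Tree: (single bag)
A single bag containing all 5 vertices is trivially a valid decomposition of width 4. On the other hand G contains the 5-clique {0, 1, 2, 3, 4}. A clique must lie in a single bag of any decomposition, so no decomposition can have width below 4. Hence tw(G) = 4 exactly.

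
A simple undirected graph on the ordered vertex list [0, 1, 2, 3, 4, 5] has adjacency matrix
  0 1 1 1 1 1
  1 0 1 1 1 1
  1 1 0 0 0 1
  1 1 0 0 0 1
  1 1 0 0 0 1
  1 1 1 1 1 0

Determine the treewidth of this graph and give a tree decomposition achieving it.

Each bag holds 4 vertices, so the decomposition has width 3, which upper-bounds the treewidth. Conversely, {0, 1, 2, 5} is a clique of size 4, and the vertices of any clique must share a bag in every tree decomposition; so some bag has ≥ 4 vertices and tw(G) ≥ 3. Therefore the treewidth is 3.

Treewidth 3.
One optimal decomposition is:
Bags: B1 = {0, 1, 2, 5}  B2 = {0, 1, 4, 5}  B3 = {0, 1, 3, 5}
Tree: B1–B2, B2–B3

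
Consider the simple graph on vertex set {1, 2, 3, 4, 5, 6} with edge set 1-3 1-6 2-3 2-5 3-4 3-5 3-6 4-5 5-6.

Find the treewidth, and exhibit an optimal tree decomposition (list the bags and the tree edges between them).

The largest bag has 3 vertices, giving width 2; this decomposition certifies tw(G) ≤ 2. On the other hand G contains the 3-clique {1, 3, 6}. A clique must lie in a single bag of any decomposition, so no decomposition can have width below 2. The upper and lower bounds meet at 2, so that is the treewidth.

Treewidth 2.
One optimal decomposition is:
Bags: B1 = {1, 3, 6}  B2 = {3, 5, 6}  B3 = {3, 4, 5}  B4 = {2, 3, 5}
Tree: B1–B2, B2–B3, B2–B4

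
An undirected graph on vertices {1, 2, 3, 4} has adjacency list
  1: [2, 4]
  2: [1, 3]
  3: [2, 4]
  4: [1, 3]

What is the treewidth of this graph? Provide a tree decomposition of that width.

Each bag holds 3 vertices, so the decomposition has width 2, which upper-bounds the treewidth. The edges 1–4–3–2–1 form a cycle, so G is not a tree and its treewidth is at least 2. The upper and lower bounds meet at 2, so that is the treewidth.

Treewidth 2.
One such decomposition:
Bags: B1 = {1, 3, 4}  B2 = {1, 2, 3}
Tree: B1–B2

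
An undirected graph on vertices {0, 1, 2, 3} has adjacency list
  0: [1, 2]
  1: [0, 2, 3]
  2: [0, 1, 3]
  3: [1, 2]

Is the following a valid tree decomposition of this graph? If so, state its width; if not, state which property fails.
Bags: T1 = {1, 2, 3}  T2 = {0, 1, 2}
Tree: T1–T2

Yes; width 2.

Vertex coverage: the bags together contain {0, 1, 2, 3}, the full vertex set. Edge coverage: each edge of G has both endpoints in at least one bag. Running intersection: for every vertex, the bags containing it form a connected subtree. All three properties hold, so this is a valid tree decomposition of width max|bag| − 1 = 2, and hence tw(G) ≤ 2.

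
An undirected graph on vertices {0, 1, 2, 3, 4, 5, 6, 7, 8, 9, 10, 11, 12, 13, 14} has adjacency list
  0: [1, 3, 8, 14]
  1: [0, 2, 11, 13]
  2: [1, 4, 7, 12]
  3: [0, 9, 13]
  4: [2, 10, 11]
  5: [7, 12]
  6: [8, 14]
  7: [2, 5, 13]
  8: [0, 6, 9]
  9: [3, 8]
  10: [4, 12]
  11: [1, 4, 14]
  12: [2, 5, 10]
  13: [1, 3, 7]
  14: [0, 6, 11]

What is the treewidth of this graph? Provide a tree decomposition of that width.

Each bag holds 4 vertices, so the decomposition has width 3, which upper-bounds the treewidth. For the lower bound: the 4 vertex sets {5,10,12}, {4}, {2}, {1,7,11,13} are disjoint, each induces a connected subgraph, and every pair is joined by at least one edge of G. Contracting each set to a single vertex therefore yields K_{4} as a minor, and since treewidth is minor-monotone, tw(G) ≥ tw(K_{4}) = 3. Combining the bounds, tw(G) = 3.

Treewidth 3.
Bags: B1 = {4, 5, 10, 12}  B2 = {2, 4, 5, 12}  B3 = {2, 4, 5, 7}  B4 = {2, 4, 7, 11}  B5 = {1, 2, 7, 11}  B6 = {1, 7, 11, 13}  B7 = {1, 11, 13, 14}  B8 = {0, 1, 13, 14}  B9 = {0, 3, 13, 14}  B10 = {0, 3, 6, 14}  B11 = {0, 3, 6, 8}  B12 = {3, 6, 8, 9}
Tree: B1–B2, B2–B3, B3–B4, B4–B5, B5–B6, B6–B7, B7–B8, B8–B9, B9–B10, B10–B11, B11–B12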